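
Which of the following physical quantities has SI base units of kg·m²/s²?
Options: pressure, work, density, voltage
Checking the SI base units of each option:
  pressure (P = F/A): kg/(m·s²)  ✗
  work (W = Fd): kg·m²/s²  ✓ matches
  density (ρ = m/V): kg/m³  ✗
  voltage (V = IR): kg·m²/(s³·A)  ✗

Only work has units kg·m²/s².

Answer: work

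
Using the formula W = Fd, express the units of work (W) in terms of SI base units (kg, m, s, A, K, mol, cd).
Units of each symbol in W = Fd:
  F (force): kg·m/s²
  d (displacement): m

Multiplying the contributions: [kg·m/s²] · [m]
Adding exponents of each base unit: kg: 1, m: 2, s: -2
SI base units of work: kg·m²/s²

Answer: kg·m²/s²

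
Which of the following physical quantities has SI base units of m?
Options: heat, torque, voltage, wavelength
Checking the SI base units of each option:
  heat (Q = mcΔT): kg·m²/s²  ✗
  torque (τ = Fr): kg·m²/s²  ✗
  voltage (V = IR): kg·m²/(s³·A)  ✗
  wavelength (λ = v/f): m  ✓ matches

Only wavelength has units m.

Answer: wavelength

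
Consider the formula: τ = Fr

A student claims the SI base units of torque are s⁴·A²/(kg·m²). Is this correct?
Units of each symbol in τ = Fr:
  F (force): kg·m/s²
  r (lever arm): m

Multiplying the contributions: [kg·m/s²] · [m]
Adding exponents of each base unit: kg: 1, m: 2, s: -2
SI base units of torque: kg·m²/s²

The claimed units s⁴·A²/(kg·m²) (exponents kg: -1, m: -2, s: 4, A: 2) do not match the derived units kg·m²/s² (exponents kg: 1, m: 2, s: -2), so the claim is incorrect.

Answer: No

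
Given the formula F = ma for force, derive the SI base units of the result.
Units of each symbol in F = ma:
  m (mass): kg
  a (acceleration): m/s²

Multiplying the contributions: [kg] · [m/s²]
Adding exponents of each base unit: kg: 1, m: 1, s: -2
SI base units of force: kg·m/s²

Answer: kg·m/s²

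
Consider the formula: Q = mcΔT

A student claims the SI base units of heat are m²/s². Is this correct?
Units of each symbol in Q = mcΔT:
  m (mass): kg
  c (specific heat capacity, in J/(kg·K)): m²/(s²·K)
  ΔT (temperature change): K

Multiplying the contributions: [kg] · [m²/(s²·K)] · [K]
Adding exponents of each base unit: kg: 1, m: 2, s: -2
SI base units of heat: kg·m²/s²

The claimed units m²/s² (exponents m: 2, s: -2) do not match the derived units kg·m²/s² (exponents kg: 1, m: 2, s: -2), so the claim is incorrect.

Answer: No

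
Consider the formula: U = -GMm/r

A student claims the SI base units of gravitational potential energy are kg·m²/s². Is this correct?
Units of each symbol in U = -GMm/r:
  G (gravitational constant): m³/(kg·s²)
  M (mass): kg
  m (mass): kg
  r (distance): m  → in the denominator, contributes 1/m
  The minus sign does not affect the units.

Multiplying the contributions: [m³/(kg·s²)] · [kg] · [kg] · [1/m]
Adding exponents of each base unit: kg: 1, m: 2, s: -2
SI base units of gravitational potential energy: kg·m²/s²

The claimed units kg·m²/s² match the derived units, so the claim is correct.

Answer: Yes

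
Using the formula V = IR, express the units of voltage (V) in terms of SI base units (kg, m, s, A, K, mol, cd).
Units of each symbol in V = IR:
  I (current): A
  R (resistance, in ohms): kg·m²/(s³·A²)

Multiplying the contributions: [A] · [kg·m²/(s³·A²)]
Adding exponents of each base unit: kg: 1, m: 2, s: -3, A: -1
SI base units of voltage: kg·m²/(s³·A)

Answer: kg·m²/(s³·A)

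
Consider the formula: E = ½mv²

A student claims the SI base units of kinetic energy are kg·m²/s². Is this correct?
Units of each symbol in E = ½mv²:
  m (mass): kg
  v (speed): m/s  → to the power 2, contributes m²/s²
  The factor ½ is dimensionless.

Multiplying the contributions: [kg] · [m²/s²]
Adding exponents of each base unit: kg: 1, m: 2, s: -2
SI base units of kinetic energy: kg·m²/s²

The claimed units kg·m²/s² match the derived units, so the claim is correct.

Answer: Yes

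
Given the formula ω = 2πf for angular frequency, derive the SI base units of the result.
Units of each symbol in ω = 2πf:
  f (frequency): 1/s
  The factor 2π is dimensionless.

Multiplying the contributions: [1/s]
Adding exponents of each base unit: s: -1
SI base units of angular frequency: 1/s

Answer: 1/s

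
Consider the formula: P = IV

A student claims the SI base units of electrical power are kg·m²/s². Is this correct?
Units of each symbol in P = IV:
  I (current): A
  V (voltage, in volts): kg·m²/(s³·A)

Multiplying the contributions: [A] · [kg·m²/(s³·A)]
Adding exponents of each base unit: kg: 1, m: 2, s: -3
SI base units of electrical power: kg·m²/s³

The claimed units kg·m²/s² (exponents kg: 1, m: 2, s: -2) do not match the derived units kg·m²/s³ (exponents kg: 1, m: 2, s: -3), so the claim is incorrect.

Answer: No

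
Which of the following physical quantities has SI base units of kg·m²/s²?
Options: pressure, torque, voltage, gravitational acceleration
Checking the SI base units of each option:
  pressure (P = F/A): kg/(m·s²)  ✗
  torque (τ = Fr): kg·m²/s²  ✓ matches
  voltage (V = IR): kg·m²/(s³·A)  ✗
  gravitational acceleration (g = GM/r²): m/s²  ✗

Only torque has units kg·m²/s².

Answer: torque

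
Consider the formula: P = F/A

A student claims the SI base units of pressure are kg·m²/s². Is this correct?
Units of each symbol in P = F/A:
  F (force): kg·m/s²
  A (area): m²  → in the denominator, contributes 1/m²

Multiplying the contributions: [kg·m/s²] · [1/m²]
Adding exponents of each base unit: kg: 1, m: -1, s: -2
SI base units of pressure: kg/(m·s²)

The claimed units kg·m²/s² (exponents kg: 1, m: 2, s: -2) do not match the derived units kg/(m·s²) (exponents kg: 1, m: -1, s: -2), so the claim is incorrect.

Answer: No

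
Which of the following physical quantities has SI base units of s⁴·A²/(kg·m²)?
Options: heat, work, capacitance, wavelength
Checking the SI base units of each option:
  heat (Q = mcΔT): kg·m²/s²  ✗
  work (W = Fd): kg·m²/s²  ✗
  capacitance (C = Q/V): s⁴·A²/(kg·m²)  ✓ matches
  wavelength (λ = v/f): m  ✗

Only capacitance has units s⁴·A²/(kg·m²).

Answer: capacitance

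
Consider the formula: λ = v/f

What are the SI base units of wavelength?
Units of each symbol in λ = v/f:
  v (wave speed): m/s
  f (frequency): 1/s  → in the denominator, contributes s

Multiplying the contributions: [m/s] · [s]
Adding exponents of each base unit: m: 1
SI base units of wavelength: m

Answer: m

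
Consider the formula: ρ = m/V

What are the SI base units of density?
Units of each symbol in ρ = m/V:
  m (mass): kg
  V (volume): m³  → in the denominator, contributes 1/m³

Multiplying the contributions: [kg] · [1/m³]
Adding exponents of each base unit: kg: 1, m: -3
SI base units of density: kg/m³

Answer: kg/m³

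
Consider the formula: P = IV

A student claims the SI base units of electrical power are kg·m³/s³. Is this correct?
Units of each symbol in P = IV:
  I (current): A
  V (voltage, in volts): kg·m²/(s³·A)

Multiplying the contributions: [A] · [kg·m²/(s³·A)]
Adding exponents of each base unit: kg: 1, m: 2, s: -3
SI base units of electrical power: kg·m²/s³

The claimed units kg·m³/s³ (exponents kg: 1, m: 3, s: -3) do not match the derived units kg·m²/s³ (exponents kg: 1, m: 2, s: -3), so the claim is incorrect.

Answer: No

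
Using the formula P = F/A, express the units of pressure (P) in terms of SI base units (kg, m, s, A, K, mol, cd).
Units of each symbol in P = F/A:
  F (force): kg·m/s²
  A (area): m²  → in the denominator, contributes 1/m²

Multiplying the contributions: [kg·m/s²] · [1/m²]
Adding exponents of each base unit: kg: 1, m: -1, s: -2
SI base units of pressure: kg/(m·s²)

Answer: kg/(m·s²)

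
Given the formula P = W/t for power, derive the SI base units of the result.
Units of each symbol in P = W/t:
  W (work): kg·m²/s²
  t (time): s  → in the denominator, contributes 1/s

Multiplying the contributions: [kg·m²/s²] · [1/s]
Adding exponents of each base unit: kg: 1, m: 2, s: -3
SI base units of power: kg·m²/s³

Answer: kg·m²/s³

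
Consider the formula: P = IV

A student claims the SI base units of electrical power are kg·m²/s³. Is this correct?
Units of each symbol in P = IV:
  I (current): A
  V (voltage, in volts): kg·m²/(s³·A)

Multiplying the contributions: [A] · [kg·m²/(s³·A)]
Adding exponents of each base unit: kg: 1, m: 2, s: -3
SI base units of electrical power: kg·m²/s³

The claimed units kg·m²/s³ match the derived units, so the claim is correct.

Answer: Yes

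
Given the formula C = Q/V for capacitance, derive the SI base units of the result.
Units of each symbol in C = Q/V:
  Q (charge, in coulombs): s·A
  V (voltage, in volts): kg·m²/(s³·A)  → in the denominator, contributes s³·A/(kg·m²)

Multiplying the contributions: [s·A] · [s³·A/(kg·m²)]
Adding exponents of each base unit: kg: -1, m: -2, s: 4, A: 2
SI base units of capacitance: s⁴·A²/(kg·m²)

Answer: s⁴·A²/(kg·m²)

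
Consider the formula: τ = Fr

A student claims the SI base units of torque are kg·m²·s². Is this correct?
Units of each symbol in τ = Fr:
  F (force): kg·m/s²
  r (lever arm): m

Multiplying the contributions: [kg·m/s²] · [m]
Adding exponents of each base unit: kg: 1, m: 2, s: -2
SI base units of torque: kg·m²/s²

The claimed units kg·m²·s² (exponents kg: 1, m: 2, s: 2) do not match the derived units kg·m²/s² (exponents kg: 1, m: 2, s: -2), so the claim is incorrect.

Answer: No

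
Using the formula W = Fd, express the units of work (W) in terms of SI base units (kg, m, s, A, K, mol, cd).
Units of each symbol in W = Fd:
  F (force): kg·m/s²
  d (displacement): m

Multiplying the contributions: [kg·m/s²] · [m]
Adding exponents of each base unit: kg: 1, m: 2, s: -2
SI base units of work: kg·m²/s²

Answer: kg·m²/s²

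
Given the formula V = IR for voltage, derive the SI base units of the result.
Units of each symbol in V = IR:
  I (current): A
  R (resistance, in ohms): kg·m²/(s³·A²)

Multiplying the contributions: [A] · [kg·m²/(s³·A²)]
Adding exponents of each base unit: kg: 1, m: 2, s: -3, A: -1
SI base units of voltage: kg·m²/(s³·A)

Answer: kg·m²/(s³·A)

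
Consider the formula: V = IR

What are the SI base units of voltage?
Units of each symbol in V = IR:
  I (current): A
  R (resistance, in ohms): kg·m²/(s³·A²)

Multiplying the contributions: [A] · [kg·m²/(s³·A²)]
Adding exponents of each base unit: kg: 1, m: 2, s: -3, A: -1
SI base units of voltage: kg·m²/(s³·A)

Answer: kg·m²/(s³·A)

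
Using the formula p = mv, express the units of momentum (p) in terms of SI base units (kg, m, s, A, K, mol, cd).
Units of each symbol in p = mv:
  m (mass): kg
  v (velocity): m/s

Multiplying the contributions: [kg] · [m/s]
Adding exponents of each base unit: kg: 1, m: 1, s: -1
SI base units of momentum: kg·m/s

Answer: kg·m/s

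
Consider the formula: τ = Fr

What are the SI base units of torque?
Units of each symbol in τ = Fr:
  F (force): kg·m/s²
  r (lever arm): m

Multiplying the contributions: [kg·m/s²] · [m]
Adding exponents of each base unit: kg: 1, m: 2, s: -2
SI base units of torque: kg·m²/s²

Answer: kg·m²/s²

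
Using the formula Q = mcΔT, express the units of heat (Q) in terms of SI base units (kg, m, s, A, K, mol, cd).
Units of each symbol in Q = mcΔT:
  m (mass): kg
  c (specific heat capacity, in J/(kg·K)): m²/(s²·K)
  ΔT (temperature change): K

Multiplying the contributions: [kg] · [m²/(s²·K)] · [K]
Adding exponents of each base unit: kg: 1, m: 2, s: -2
SI base units of heat: kg·m²/s²

Answer: kg·m²/s²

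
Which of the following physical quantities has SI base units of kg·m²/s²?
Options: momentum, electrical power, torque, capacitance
Checking the SI base units of each option:
  momentum (p = mv): kg·m/s  ✗
  electrical power (P = IV): kg·m²/s³  ✗
  torque (τ = Fr): kg·m²/s²  ✓ matches
  capacitance (C = Q/V): s⁴·A²/(kg·m²)  ✗

Only torque has units kg·m²/s².

Answer: torque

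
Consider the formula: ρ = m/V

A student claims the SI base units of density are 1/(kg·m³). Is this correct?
Units of each symbol in ρ = m/V:
  m (mass): kg
  V (volume): m³  → in the denominator, contributes 1/m³

Multiplying the contributions: [kg] · [1/m³]
Adding exponents of each base unit: kg: 1, m: -3
SI base units of density: kg/m³

The claimed units 1/(kg·m³) (exponents kg: -1, m: -3) do not match the derived units kg/m³ (exponents kg: 1, m: -3), so the claim is incorrect.

Answer: No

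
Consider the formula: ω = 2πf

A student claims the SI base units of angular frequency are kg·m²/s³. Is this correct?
Units of each symbol in ω = 2πf:
  f (frequency): 1/s
  The factor 2π is dimensionless.

Multiplying the contributions: [1/s]
Adding exponents of each base unit: s: -1
SI base units of angular frequency: 1/s

The claimed units kg·m²/s³ (exponents kg: 1, m: 2, s: -3) do not match the derived units 1/s (exponents s: -1), so the claim is incorrect.

Answer: No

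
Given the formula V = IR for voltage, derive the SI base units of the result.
Units of each symbol in V = IR:
  I (current): A
  R (resistance, in ohms): kg·m²/(s³·A²)

Multiplying the contributions: [A] · [kg·m²/(s³·A²)]
Adding exponents of each base unit: kg: 1, m: 2, s: -3, A: -1
SI base units of voltage: kg·m²/(s³·A)

Answer: kg·m²/(s³·A)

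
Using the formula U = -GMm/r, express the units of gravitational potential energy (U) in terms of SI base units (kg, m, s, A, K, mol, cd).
Units of each symbol in U = -GMm/r:
  G (gravitational constant): m³/(kg·s²)
  M (mass): kg
  m (mass): kg
  r (distance): m  → in the denominator, contributes 1/m
  The minus sign does not affect the units.

Multiplying the contributions: [m³/(kg·s²)] · [kg] · [kg] · [1/m]
Adding exponents of each base unit: kg: 1, m: 2, s: -2
SI base units of gravitational potential energy: kg·m²/s²

Answer: kg·m²/s²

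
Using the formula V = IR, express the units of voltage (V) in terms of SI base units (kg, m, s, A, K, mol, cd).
Units of each symbol in V = IR:
  I (current): A
  R (resistance, in ohms): kg·m²/(s³·A²)

Multiplying the contributions: [A] · [kg·m²/(s³·A²)]
Adding exponents of each base unit: kg: 1, m: 2, s: -3, A: -1
SI base units of voltage: kg·m²/(s³·A)

Answer: kg·m²/(s³·A)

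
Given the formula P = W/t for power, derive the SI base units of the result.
Units of each symbol in P = W/t:
  W (work): kg·m²/s²
  t (time): s  → in the denominator, contributes 1/s

Multiplying the contributions: [kg·m²/s²] · [1/s]
Adding exponents of each base unit: kg: 1, m: 2, s: -3
SI base units of power: kg·m²/s³

Answer: kg·m²/s³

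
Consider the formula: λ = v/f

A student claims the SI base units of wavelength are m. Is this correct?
Units of each symbol in λ = v/f:
  v (wave speed): m/s
  f (frequency): 1/s  → in the denominator, contributes s

Multiplying the contributions: [m/s] · [s]
Adding exponents of each base unit: m: 1
SI base units of wavelength: m

The claimed units m match the derived units, so the claim is correct.

Answer: Yes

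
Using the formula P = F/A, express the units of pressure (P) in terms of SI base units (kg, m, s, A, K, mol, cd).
Units of each symbol in P = F/A:
  F (force): kg·m/s²
  A (area): m²  → in the denominator, contributes 1/m²

Multiplying the contributions: [kg·m/s²] · [1/m²]
Adding exponents of each base unit: kg: 1, m: -1, s: -2
SI base units of pressure: kg/(m·s²)

Answer: kg/(m·s²)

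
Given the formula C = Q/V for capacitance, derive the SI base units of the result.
Units of each symbol in C = Q/V:
  Q (charge, in coulombs): s·A
  V (voltage, in volts): kg·m²/(s³·A)  → in the denominator, contributes s³·A/(kg·m²)

Multiplying the contributions: [s·A] · [s³·A/(kg·m²)]
Adding exponents of each base unit: kg: -1, m: -2, s: 4, A: 2
SI base units of capacitance: s⁴·A²/(kg·m²)

Answer: s⁴·A²/(kg·m²)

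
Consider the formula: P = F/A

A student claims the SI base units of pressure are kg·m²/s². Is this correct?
Units of each symbol in P = F/A:
  F (force): kg·m/s²
  A (area): m²  → in the denominator, contributes 1/m²

Multiplying the contributions: [kg·m/s²] · [1/m²]
Adding exponents of each base unit: kg: 1, m: -1, s: -2
SI base units of pressure: kg/(m·s²)

The claimed units kg·m²/s² (exponents kg: 1, m: 2, s: -2) do not match the derived units kg/(m·s²) (exponents kg: 1, m: -1, s: -2), so the claim is incorrect.

Answer: No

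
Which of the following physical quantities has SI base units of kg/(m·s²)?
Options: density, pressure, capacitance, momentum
Checking the SI base units of each option:
  density (ρ = m/V): kg/m³  ✗
  pressure (P = F/A): kg/(m·s²)  ✓ matches
  capacitance (C = Q/V): s⁴·A²/(kg·m²)  ✗
  momentum (p = mv): kg·m/s  ✗

Only pressure has units kg/(m·s²).

Answer: pressure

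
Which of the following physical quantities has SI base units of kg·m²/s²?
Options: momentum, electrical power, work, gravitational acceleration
Checking the SI base units of each option:
  momentum (p = mv): kg·m/s  ✗
  electrical power (P = IV): kg·m²/s³  ✗
  work (W = Fd): kg·m²/s²  ✓ matches
  gravitational acceleration (g = GM/r²): m/s²  ✗

Only work has units kg·m²/s².

Answer: work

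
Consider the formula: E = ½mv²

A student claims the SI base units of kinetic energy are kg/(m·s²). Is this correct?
Units of each symbol in E = ½mv²:
  m (mass): kg
  v (speed): m/s  → to the power 2, contributes m²/s²
  The factor ½ is dimensionless.

Multiplying the contributions: [kg] · [m²/s²]
Adding exponents of each base unit: kg: 1, m: 2, s: -2
SI base units of kinetic energy: kg·m²/s²

The claimed units kg/(m·s²) (exponents kg: 1, m: -1, s: -2) do not match the derived units kg·m²/s² (exponents kg: 1, m: 2, s: -2), so the claim is incorrect.

Answer: No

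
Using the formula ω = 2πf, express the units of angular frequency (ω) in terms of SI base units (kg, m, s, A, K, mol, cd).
Units of each symbol in ω = 2πf:
  f (frequency): 1/s
  The factor 2π is dimensionless.

Multiplying the contributions: [1/s]
Adding exponents of each base unit: s: -1
SI base units of angular frequency: 1/s

Answer: 1/s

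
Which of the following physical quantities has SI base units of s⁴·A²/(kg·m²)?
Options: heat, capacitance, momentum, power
Checking the SI base units of each option:
  heat (Q = mcΔT): kg·m²/s²  ✗
  capacitance (C = Q/V): s⁴·A²/(kg·m²)  ✓ matches
  momentum (p = mv): kg·m/s  ✗
  power (P = W/t): kg·m²/s³  ✗

Only capacitance has units s⁴·A²/(kg·m²).

Answer: capacitance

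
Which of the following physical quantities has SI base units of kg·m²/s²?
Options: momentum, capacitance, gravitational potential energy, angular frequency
Checking the SI base units of each option:
  momentum (p = mv): kg·m/s  ✗
  capacitance (C = Q/V): s⁴·A²/(kg·m²)  ✗
  gravitational potential energy (U = -GMm/r): kg·m²/s²  ✓ matches
  angular frequency (ω = 2πf): 1/s  ✗

Only gravitational potential energy has units kg·m²/s².

Answer: gravitational potential energy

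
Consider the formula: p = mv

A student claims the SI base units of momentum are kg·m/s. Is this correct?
Units of each symbol in p = mv:
  m (mass): kg
  v (velocity): m/s

Multiplying the contributions: [kg] · [m/s]
Adding exponents of each base unit: kg: 1, m: 1, s: -1
SI base units of momentum: kg·m/s

The claimed units kg·m/s match the derived units, so the claim is correct.

Answer: Yes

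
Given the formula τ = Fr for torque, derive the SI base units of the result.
Units of each symbol in τ = Fr:
  F (force): kg·m/s²
  r (lever arm): m

Multiplying the contributions: [kg·m/s²] · [m]
Adding exponents of each base unit: kg: 1, m: 2, s: -2
SI base units of torque: kg·m²/s²

Answer: kg·m²/s²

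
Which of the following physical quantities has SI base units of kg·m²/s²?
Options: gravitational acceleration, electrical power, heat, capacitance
Checking the SI base units of each option:
  gravitational acceleration (g = GM/r²): m/s²  ✗
  electrical power (P = IV): kg·m²/s³  ✗
  heat (Q = mcΔT): kg·m²/s²  ✓ matches
  capacitance (C = Q/V): s⁴·A²/(kg·m²)  ✗

Only heat has units kg·m²/s².

Answer: heat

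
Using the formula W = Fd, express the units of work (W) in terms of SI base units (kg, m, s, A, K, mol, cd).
Units of each symbol in W = Fd:
  F (force): kg·m/s²
  d (displacement): m

Multiplying the contributions: [kg·m/s²] · [m]
Adding exponents of each base unit: kg: 1, m: 2, s: -2
SI base units of work: kg·m²/s²

Answer: kg·m²/s²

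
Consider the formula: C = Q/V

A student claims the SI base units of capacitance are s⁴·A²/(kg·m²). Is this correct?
Units of each symbol in C = Q/V:
  Q (charge, in coulombs): s·A
  V (voltage, in volts): kg·m²/(s³·A)  → in the denominator, contributes s³·A/(kg·m²)

Multiplying the contributions: [s·A] · [s³·A/(kg·m²)]
Adding exponents of each base unit: kg: -1, m: -2, s: 4, A: 2
SI base units of capacitance: s⁴·A²/(kg·m²)

The claimed units s⁴·A²/(kg·m²) match the derived units, so the claim is correct.

Answer: Yes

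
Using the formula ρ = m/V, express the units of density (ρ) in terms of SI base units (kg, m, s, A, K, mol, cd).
Units of each symbol in ρ = m/V:
  m (mass): kg
  V (volume): m³  → in the denominator, contributes 1/m³

Multiplying the contributions: [kg] · [1/m³]
Adding exponents of each base unit: kg: 1, m: -3
SI base units of density: kg/m³

Answer: kg/m³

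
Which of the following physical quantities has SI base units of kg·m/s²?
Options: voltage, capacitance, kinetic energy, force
Checking the SI base units of each option:
  voltage (V = IR): kg·m²/(s³·A)  ✗
  capacitance (C = Q/V): s⁴·A²/(kg·m²)  ✗
  kinetic energy (E = ½mv²): kg·m²/s²  ✗
  force (F = ma): kg·m/s²  ✓ matches

Only force has units kg·m/s².

Answer: force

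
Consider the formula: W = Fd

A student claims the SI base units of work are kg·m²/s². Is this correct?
Units of each symbol in W = Fd:
  F (force): kg·m/s²
  d (displacement): m

Multiplying the contributions: [kg·m/s²] · [m]
Adding exponents of each base unit: kg: 1, m: 2, s: -2
SI base units of work: kg·m²/s²

The claimed units kg·m²/s² match the derived units, so the claim is correct.

Answer: Yes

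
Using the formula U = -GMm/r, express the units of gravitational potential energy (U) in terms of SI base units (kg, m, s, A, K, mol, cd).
Units of each symbol in U = -GMm/r:
  G (gravitational constant): m³/(kg·s²)
  M (mass): kg
  m (mass): kg
  r (distance): m  → in the denominator, contributes 1/m
  The minus sign does not affect the units.

Multiplying the contributions: [m³/(kg·s²)] · [kg] · [kg] · [1/m]
Adding exponents of each base unit: kg: 1, m: 2, s: -2
SI base units of gravitational potential energy: kg·m²/s²

Answer: kg·m²/s²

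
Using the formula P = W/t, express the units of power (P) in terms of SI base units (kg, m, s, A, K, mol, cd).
Units of each symbol in P = W/t:
  W (work): kg·m²/s²
  t (time): s  → in the denominator, contributes 1/s

Multiplying the contributions: [kg·m²/s²] · [1/s]
Adding exponents of each base unit: kg: 1, m: 2, s: -3
SI base units of power: kg·m²/s³

Answer: kg·m²/s³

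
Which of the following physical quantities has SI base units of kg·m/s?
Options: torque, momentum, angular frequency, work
Checking the SI base units of each option:
  torque (τ = Fr): kg·m²/s²  ✗
  momentum (p = mv): kg·m/s  ✓ matches
  angular frequency (ω = 2πf): 1/s  ✗
  work (W = Fd): kg·m²/s²  ✗

Only momentum has units kg·m/s.

Answer: momentum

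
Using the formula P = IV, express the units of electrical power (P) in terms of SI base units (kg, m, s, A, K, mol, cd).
Units of each symbol in P = IV:
  I (current): A
  V (voltage, in volts): kg·m²/(s³·A)

Multiplying the contributions: [A] · [kg·m²/(s³·A)]
Adding exponents of each base unit: kg: 1, m: 2, s: -3
SI base units of electrical power: kg·m²/s³

Answer: kg·m²/s³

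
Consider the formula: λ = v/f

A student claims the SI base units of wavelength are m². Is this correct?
Units of each symbol in λ = v/f:
  v (wave speed): m/s
  f (frequency): 1/s  → in the denominator, contributes s

Multiplying the contributions: [m/s] · [s]
Adding exponents of each base unit: m: 1
SI base units of wavelength: m

The claimed units m² (exponents m: 2) do not match the derived units m (exponents m: 1), so the claim is incorrect.

Answer: No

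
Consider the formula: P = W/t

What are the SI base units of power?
Units of each symbol in P = W/t:
  W (work): kg·m²/s²
  t (time): s  → in the denominator, contributes 1/s

Multiplying the contributions: [kg·m²/s²] · [1/s]
Adding exponents of each base unit: kg: 1, m: 2, s: -3
SI base units of power: kg·m²/s³

Answer: kg·m²/s³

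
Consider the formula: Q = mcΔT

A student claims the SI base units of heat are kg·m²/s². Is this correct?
Units of each symbol in Q = mcΔT:
  m (mass): kg
  c (specific heat capacity, in J/(kg·K)): m²/(s²·K)
  ΔT (temperature change): K

Multiplying the contributions: [kg] · [m²/(s²·K)] · [K]
Adding exponents of each base unit: kg: 1, m: 2, s: -2
SI base units of heat: kg·m²/s²

The claimed units kg·m²/s² match the derived units, so the claim is correct.

Answer: Yes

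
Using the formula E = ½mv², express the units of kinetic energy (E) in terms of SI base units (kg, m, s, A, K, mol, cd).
Units of each symbol in E = ½mv²:
  m (mass): kg
  v (speed): m/s  → to the power 2, contributes m²/s²
  The factor ½ is dimensionless.

Multiplying the contributions: [kg] · [m²/s²]
Adding exponents of each base unit: kg: 1, m: 2, s: -2
SI base units of kinetic energy: kg·m²/s²

Answer: kg·m²/s²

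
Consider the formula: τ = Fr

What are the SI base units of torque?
Units of each symbol in τ = Fr:
  F (force): kg·m/s²
  r (lever arm): m

Multiplying the contributions: [kg·m/s²] · [m]
Adding exponents of each base unit: kg: 1, m: 2, s: -2
SI base units of torque: kg·m²/s²

Answer: kg·m²/s²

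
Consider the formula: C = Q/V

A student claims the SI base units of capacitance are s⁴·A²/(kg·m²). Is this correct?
Units of each symbol in C = Q/V:
  Q (charge, in coulombs): s·A
  V (voltage, in volts): kg·m²/(s³·A)  → in the denominator, contributes s³·A/(kg·m²)

Multiplying the contributions: [s·A] · [s³·A/(kg·m²)]
Adding exponents of each base unit: kg: -1, m: -2, s: 4, A: 2
SI base units of capacitance: s⁴·A²/(kg·m²)

The claimed units s⁴·A²/(kg·m²) match the derived units, so the claim is correct.

Answer: Yes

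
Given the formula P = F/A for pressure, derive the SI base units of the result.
Units of each symbol in P = F/A:
  F (force): kg·m/s²
  A (area): m²  → in the denominator, contributes 1/m²

Multiplying the contributions: [kg·m/s²] · [1/m²]
Adding exponents of each base unit: kg: 1, m: -1, s: -2
SI base units of pressure: kg/(m·s²)

Answer: kg/(m·s²)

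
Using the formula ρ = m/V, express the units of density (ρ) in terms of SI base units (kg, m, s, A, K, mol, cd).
Units of each symbol in ρ = m/V:
  m (mass): kg
  V (volume): m³  → in the denominator, contributes 1/m³

Multiplying the contributions: [kg] · [1/m³]
Adding exponents of each base unit: kg: 1, m: -3
SI base units of density: kg/m³

Answer: kg/m³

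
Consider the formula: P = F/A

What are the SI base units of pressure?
Units of each symbol in P = F/A:
  F (force): kg·m/s²
  A (area): m²  → in the denominator, contributes 1/m²

Multiplying the contributions: [kg·m/s²] · [1/m²]
Adding exponents of each base unit: kg: 1, m: -1, s: -2
SI base units of pressure: kg/(m·s²)

Answer: kg/(m·s²)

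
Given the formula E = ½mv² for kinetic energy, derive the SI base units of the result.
Units of each symbol in E = ½mv²:
  m (mass): kg
  v (speed): m/s  → to the power 2, contributes m²/s²
  The factor ½ is dimensionless.

Multiplying the contributions: [kg] · [m²/s²]
Adding exponents of each base unit: kg: 1, m: 2, s: -2
SI base units of kinetic energy: kg·m²/s²

Answer: kg·m²/s²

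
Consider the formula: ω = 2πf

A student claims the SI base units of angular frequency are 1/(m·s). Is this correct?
Units of each symbol in ω = 2πf:
  f (frequency): 1/s
  The factor 2π is dimensionless.

Multiplying the contributions: [1/s]
Adding exponents of each base unit: s: -1
SI base units of angular frequency: 1/s

The claimed units 1/(m·s) (exponents m: -1, s: -1) do not match the derived units 1/s (exponents s: -1), so the claim is incorrect.

Answer: No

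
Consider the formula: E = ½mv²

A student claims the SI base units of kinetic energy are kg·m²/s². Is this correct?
Units of each symbol in E = ½mv²:
  m (mass): kg
  v (speed): m/s  → to the power 2, contributes m²/s²
  The factor ½ is dimensionless.

Multiplying the contributions: [kg] · [m²/s²]
Adding exponents of each base unit: kg: 1, m: 2, s: -2
SI base units of kinetic energy: kg·m²/s²

The claimed units kg·m²/s² match the derived units, so the claim is correct.

Answer: Yes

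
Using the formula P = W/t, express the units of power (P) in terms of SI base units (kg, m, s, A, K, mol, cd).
Units of each symbol in P = W/t:
  W (work): kg·m²/s²
  t (time): s  → in the denominator, contributes 1/s

Multiplying the contributions: [kg·m²/s²] · [1/s]
Adding exponents of each base unit: kg: 1, m: 2, s: -3
SI base units of power: kg·m²/s³

Answer: kg·m²/s³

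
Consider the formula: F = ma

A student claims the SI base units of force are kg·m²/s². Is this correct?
Units of each symbol in F = ma:
  m (mass): kg
  a (acceleration): m/s²

Multiplying the contributions: [kg] · [m/s²]
Adding exponents of each base unit: kg: 1, m: 1, s: -2
SI base units of force: kg·m/s²

The claimed units kg·m²/s² (exponents kg: 1, m: 2, s: -2) do not match the derived units kg·m/s² (exponents kg: 1, m: 1, s: -2), so the claim is incorrect.

Answer: No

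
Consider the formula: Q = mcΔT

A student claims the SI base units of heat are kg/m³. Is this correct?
Units of each symbol in Q = mcΔT:
  m (mass): kg
  c (specific heat capacity, in J/(kg·K)): m²/(s²·K)
  ΔT (temperature change): K

Multiplying the contributions: [kg] · [m²/(s²·K)] · [K]
Adding exponents of each base unit: kg: 1, m: 2, s: -2
SI base units of heat: kg·m²/s²

The claimed units kg/m³ (exponents kg: 1, m: -3) do not match the derived units kg·m²/s² (exponents kg: 1, m: 2, s: -2), so the claim is incorrect.

Answer: No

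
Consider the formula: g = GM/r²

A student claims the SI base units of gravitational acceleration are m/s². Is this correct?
Units of each symbol in g = GM/r²:
  G (gravitational constant): m³/(kg·s²)
  M (mass): kg
  r (distance): m  → to the power 2 in the denominator, contributes 1/m²

Multiplying the contributions: [m³/(kg·s²)] · [kg] · [1/m²]
Adding exponents of each base unit: m: 1, s: -2
SI base units of gravitational acceleration: m/s²

The claimed units m/s² match the derived units, so the claim is correct.

Answer: Yes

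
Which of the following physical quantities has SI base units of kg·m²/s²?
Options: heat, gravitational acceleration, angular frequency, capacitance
Checking the SI base units of each option:
  heat (Q = mcΔT): kg·m²/s²  ✓ matches
  gravitational acceleration (g = GM/r²): m/s²  ✗
  angular frequency (ω = 2πf): 1/s  ✗
  capacitance (C = Q/V): s⁴·A²/(kg·m²)  ✗

Only heat has units kg·m²/s².

Answer: heat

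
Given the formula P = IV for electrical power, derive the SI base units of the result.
Units of each symbol in P = IV:
  I (current): A
  V (voltage, in volts): kg·m²/(s³·A)

Multiplying the contributions: [A] · [kg·m²/(s³·A)]
Adding exponents of each base unit: kg: 1, m: 2, s: -3
SI base units of electrical power: kg·m²/s³

Answer: kg·m²/s³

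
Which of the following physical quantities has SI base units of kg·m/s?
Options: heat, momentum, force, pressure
Checking the SI base units of each option:
  heat (Q = mcΔT): kg·m²/s²  ✗
  momentum (p = mv): kg·m/s  ✓ matches
  force (F = ma): kg·m/s²  ✗
  pressure (P = F/A): kg/(m·s²)  ✗

Only momentum has units kg·m/s.

Answer: momentum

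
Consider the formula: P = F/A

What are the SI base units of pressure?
Units of each symbol in P = F/A:
  F (force): kg·m/s²
  A (area): m²  → in the denominator, contributes 1/m²

Multiplying the contributions: [kg·m/s²] · [1/m²]
Adding exponents of each base unit: kg: 1, m: -1, s: -2
SI base units of pressure: kg/(m·s²)

Answer: kg/(m·s²)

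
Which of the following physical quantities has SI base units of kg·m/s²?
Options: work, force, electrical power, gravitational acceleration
Checking the SI base units of each option:
  work (W = Fd): kg·m²/s²  ✗
  force (F = ma): kg·m/s²  ✓ matches
  electrical power (P = IV): kg·m²/s³  ✗
  gravitational acceleration (g = GM/r²): m/s²  ✗

Only force has units kg·m/s².

Answer: force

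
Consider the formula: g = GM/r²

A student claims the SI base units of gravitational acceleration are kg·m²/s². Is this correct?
Units of each symbol in g = GM/r²:
  G (gravitational constant): m³/(kg·s²)
  M (mass): kg
  r (distance): m  → to the power 2 in the denominator, contributes 1/m²

Multiplying the contributions: [m³/(kg·s²)] · [kg] · [1/m²]
Adding exponents of each base unit: m: 1, s: -2
SI base units of gravitational acceleration: m/s²

The claimed units kg·m²/s² (exponents kg: 1, m: 2, s: -2) do not match the derived units m/s² (exponents m: 1, s: -2), so the claim is incorrect.

Answer: No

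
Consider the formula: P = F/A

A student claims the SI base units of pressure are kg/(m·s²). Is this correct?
Units of each symbol in P = F/A:
  F (force): kg·m/s²
  A (area): m²  → in the denominator, contributes 1/m²

Multiplying the contributions: [kg·m/s²] · [1/m²]
Adding exponents of each base unit: kg: 1, m: -1, s: -2
SI base units of pressure: kg/(m·s²)

The claimed units kg/(m·s²) match the derived units, so the claim is correct.

Answer: Yes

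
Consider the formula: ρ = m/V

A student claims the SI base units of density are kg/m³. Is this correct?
Units of each symbol in ρ = m/V:
  m (mass): kg
  V (volume): m³  → in the denominator, contributes 1/m³

Multiplying the contributions: [kg] · [1/m³]
Adding exponents of each base unit: kg: 1, m: -3
SI base units of density: kg/m³

The claimed units kg/m³ match the derived units, so the claim is correct.

Answer: Yes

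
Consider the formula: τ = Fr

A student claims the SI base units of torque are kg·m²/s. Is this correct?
Units of each symbol in τ = Fr:
  F (force): kg·m/s²
  r (lever arm): m

Multiplying the contributions: [kg·m/s²] · [m]
Adding exponents of each base unit: kg: 1, m: 2, s: -2
SI base units of torque: kg·m²/s²

The claimed units kg·m²/s (exponents kg: 1, m: 2, s: -1) do not match the derived units kg·m²/s² (exponents kg: 1, m: 2, s: -2), so the claim is incorrect.

Answer: No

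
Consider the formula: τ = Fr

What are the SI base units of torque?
Units of each symbol in τ = Fr:
  F (force): kg·m/s²
  r (lever arm): m

Multiplying the contributions: [kg·m/s²] · [m]
Adding exponents of each base unit: kg: 1, m: 2, s: -2
SI base units of torque: kg·m²/s²

Answer: kg·m²/s²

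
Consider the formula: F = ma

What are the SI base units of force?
Units of each symbol in F = ma:
  m (mass): kg
  a (acceleration): m/s²

Multiplying the contributions: [kg] · [m/s²]
Adding exponents of each base unit: kg: 1, m: 1, s: -2
SI base units of force: kg·m/s²

Answer: kg·m/s²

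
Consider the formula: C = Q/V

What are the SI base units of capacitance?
Units of each symbol in C = Q/V:
  Q (charge, in coulombs): s·A
  V (voltage, in volts): kg·m²/(s³·A)  → in the denominator, contributes s³·A/(kg·m²)

Multiplying the contributions: [s·A] · [s³·A/(kg·m²)]
Adding exponents of each base unit: kg: -1, m: -2, s: 4, A: 2
SI base units of capacitance: s⁴·A²/(kg·m²)

Answer: s⁴·A²/(kg·m²)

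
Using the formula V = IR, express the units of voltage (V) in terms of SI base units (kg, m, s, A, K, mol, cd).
Units of each symbol in V = IR:
  I (current): A
  R (resistance, in ohms): kg·m²/(s³·A²)

Multiplying the contributions: [A] · [kg·m²/(s³·A²)]
Adding exponents of each base unit: kg: 1, m: 2, s: -3, A: -1
SI base units of voltage: kg·m²/(s³·A)

Answer: kg·m²/(s³·A)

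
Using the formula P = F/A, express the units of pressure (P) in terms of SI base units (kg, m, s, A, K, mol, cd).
Units of each symbol in P = F/A:
  F (force): kg·m/s²
  A (area): m²  → in the denominator, contributes 1/m²

Multiplying the contributions: [kg·m/s²] · [1/m²]
Adding exponents of each base unit: kg: 1, m: -1, s: -2
SI base units of pressure: kg/(m·s²)

Answer: kg/(m·s²)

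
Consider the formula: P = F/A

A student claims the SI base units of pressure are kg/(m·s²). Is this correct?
Units of each symbol in P = F/A:
  F (force): kg·m/s²
  A (area): m²  → in the denominator, contributes 1/m²

Multiplying the contributions: [kg·m/s²] · [1/m²]
Adding exponents of each base unit: kg: 1, m: -1, s: -2
SI base units of pressure: kg/(m·s²)

The claimed units kg/(m·s²) match the derived units, so the claim is correct.

Answer: Yes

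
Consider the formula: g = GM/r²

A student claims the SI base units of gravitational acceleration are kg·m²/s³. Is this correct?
Units of each symbol in g = GM/r²:
  G (gravitational constant): m³/(kg·s²)
  M (mass): kg
  r (distance): m  → to the power 2 in the denominator, contributes 1/m²

Multiplying the contributions: [m³/(kg·s²)] · [kg] · [1/m²]
Adding exponents of each base unit: m: 1, s: -2
SI base units of gravitational acceleration: m/s²

The claimed units kg·m²/s³ (exponents kg: 1, m: 2, s: -3) do not match the derived units m/s² (exponents m: 1, s: -2), so the claim is incorrect.

Answer: No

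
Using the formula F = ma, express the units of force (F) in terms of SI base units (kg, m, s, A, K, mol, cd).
Units of each symbol in F = ma:
  m (mass): kg
  a (acceleration): m/s²

Multiplying the contributions: [kg] · [m/s²]
Adding exponents of each base unit: kg: 1, m: 1, s: -2
SI base units of force: kg·m/s²

Answer: kg·m/s²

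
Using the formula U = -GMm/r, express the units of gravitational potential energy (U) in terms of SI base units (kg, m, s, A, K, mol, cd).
Units of each symbol in U = -GMm/r:
  G (gravitational constant): m³/(kg·s²)
  M (mass): kg
  m (mass): kg
  r (distance): m  → in the denominator, contributes 1/m
  The minus sign does not affect the units.

Multiplying the contributions: [m³/(kg·s²)] · [kg] · [kg] · [1/m]
Adding exponents of each base unit: kg: 1, m: 2, s: -2
SI base units of gravitational potential energy: kg·m²/s²

Answer: kg·m²/s²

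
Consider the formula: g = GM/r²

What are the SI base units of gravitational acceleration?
Units of each symbol in g = GM/r²:
  G (gravitational constant): m³/(kg·s²)
  M (mass): kg
  r (distance): m  → to the power 2 in the denominator, contributes 1/m²

Multiplying the contributions: [m³/(kg·s²)] · [kg] · [1/m²]
Adding exponents of each base unit: m: 1, s: -2
SI base units of gravitational acceleration: m/s²

Answer: m/s²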